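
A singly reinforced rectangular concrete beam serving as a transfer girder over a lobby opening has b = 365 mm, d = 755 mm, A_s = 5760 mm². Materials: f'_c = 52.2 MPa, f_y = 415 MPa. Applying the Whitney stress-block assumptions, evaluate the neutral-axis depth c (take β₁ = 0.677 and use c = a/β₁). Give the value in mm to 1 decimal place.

c ≈ 218.0 mm

T = A_s f_y = 5760 × 415 = 2390400 N = 2390.4 kN.
Setting C = 0.85 f'_c a b equal to T: a = 2390400/(0.85 × 52.2 × 365) = 147.601 mm.
With β₁ = 0.677, c = a/β₁ = 147.601/0.677 = 218.0 mm.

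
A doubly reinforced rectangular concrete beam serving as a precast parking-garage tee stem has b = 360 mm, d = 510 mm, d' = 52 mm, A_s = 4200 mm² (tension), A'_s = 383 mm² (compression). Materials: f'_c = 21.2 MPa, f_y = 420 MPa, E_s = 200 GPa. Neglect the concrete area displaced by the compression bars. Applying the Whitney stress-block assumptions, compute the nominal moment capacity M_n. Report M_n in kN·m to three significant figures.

Assume both tension and compression steel yield.
Net tension couple steel: A_s − A'_s = 3817 mm².
a = (A_s − A'_s) f_y / (0.85 f'_c b) = 1603140/(0.85 × 21.2 × 360) = 247.12 mm.
c = a/β₁ = 247.12/0.85 = 290.73 mm; ε'_s = 0.003(c − d')/c = 0.0025 ≥ f_y/E_s = 0.0021, so compression steel does yield.
M_n = (A_s − A'_s) f_y (d − a/2) + A'_s f_y (d − d') = [1603140 × (510 − 123.56) + 160860 × (510 − 52)] × 10⁻⁶ = 619.52 + 73.67 = 693.19 kN·m.

M_n ≈ 693 kN·m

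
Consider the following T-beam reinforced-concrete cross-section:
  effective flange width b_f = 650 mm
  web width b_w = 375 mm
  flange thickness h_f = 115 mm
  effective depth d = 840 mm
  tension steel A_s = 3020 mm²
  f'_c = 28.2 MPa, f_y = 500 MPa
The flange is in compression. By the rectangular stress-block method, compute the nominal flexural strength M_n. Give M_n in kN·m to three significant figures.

M_n ≈ 1200 kN·m

Tension: T = A_s f_y = 3020 × 500 = 1510000 N.
Try a within the flange: a = T/(0.85 f'_c b_f) = 1510000/(0.85 × 28.2 × 650) = 96.92 mm.
Since a = 96.92 ≤ h_f = 115 mm, the stress block lies entirely in the flange; analyse as a rectangular beam of width b_f.
M_n = T(d − a/2) = 1510000 × (840 − 48.46) = 1195.23 × 10⁶ N·mm.
M_n = 1195.23 kN·m.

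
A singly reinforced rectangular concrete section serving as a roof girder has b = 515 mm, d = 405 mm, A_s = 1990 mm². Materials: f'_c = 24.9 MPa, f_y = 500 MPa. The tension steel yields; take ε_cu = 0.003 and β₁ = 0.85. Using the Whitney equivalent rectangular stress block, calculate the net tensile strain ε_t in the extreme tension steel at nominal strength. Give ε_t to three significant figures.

a = A_s f_y/(0.85 f'_c b) = 91.28 mm.
β₁ = 0.85, so c = a/β₁ = 91.28/0.85 = 107.39 mm.
From the linear strain diagram with ε_cu = 0.003: ε_t = 0.003 (d − c)/c = 0.003 × (405 − 107.39)/107.39 = 0.00831.
Since ε_t ≥ 0.005, the section is tension-controlled.

ε_t ≈ 0.00831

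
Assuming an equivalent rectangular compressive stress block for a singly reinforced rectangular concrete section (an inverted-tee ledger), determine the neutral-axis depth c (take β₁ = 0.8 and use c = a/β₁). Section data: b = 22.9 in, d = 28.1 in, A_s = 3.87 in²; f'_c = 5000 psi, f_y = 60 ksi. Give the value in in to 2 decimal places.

T = A_s f_y = 3.87 × 60 = 232.2 kips.
a = T/(0.85 f'_c b) = 232.2/(0.85 × 5 × 22.9) = 2.3858 in.
With β₁ = 0.8, c = a/β₁ = 2.3858/0.8 = 2.98 in.

c ≈ 2.98 in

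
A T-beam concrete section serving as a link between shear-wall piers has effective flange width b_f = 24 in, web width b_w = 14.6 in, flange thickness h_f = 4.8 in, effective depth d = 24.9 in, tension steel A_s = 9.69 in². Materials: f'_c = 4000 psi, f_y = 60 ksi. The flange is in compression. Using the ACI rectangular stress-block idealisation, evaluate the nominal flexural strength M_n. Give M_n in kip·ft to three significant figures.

M_n ≈ 1020 kip·ft

Tension: T = A_s f_y = 9.69 × 60 = 581.4 kips.
Try a within the flange: a = T/(0.85 f'_c b_f) = 581.4/(0.85 × 4 × 24) = 7.125 in.
a = 7.125 > h_f = 4.8 in: the block extends into the web. Split into flange-overhang and web parts.
C_f = 0.85 f'_c (b_f − b_w) h_f = 0.85 × 4 × (24 − 14.6) × 4.8 = 153.4 kips.
Remaining web compression depth: a_w = (T − C_f)/(0.85 f'_c b_w) = (581.4 − 153.4)/(0.85 × 4 × 14.6) = 8.622 in.
M_n = C_f(d − h_f/2) + (T − C_f)(d − a_w/2) = 153.4 × (24.9 − 2.4) + 428 × (24.9 − 4.311) = 3451.5 + 8812.1 = 12263.6 kip·in.
M_n = 12263.6/12 = 1021.97 kip·ft.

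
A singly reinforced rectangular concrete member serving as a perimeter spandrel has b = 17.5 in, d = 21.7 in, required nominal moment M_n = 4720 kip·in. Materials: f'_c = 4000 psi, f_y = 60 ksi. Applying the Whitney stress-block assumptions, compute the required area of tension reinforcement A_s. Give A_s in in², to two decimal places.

A_s ≈ 4.00 in²

From M_n = 0.85 f'_c a b (d − a/2):
a = d − √(d² − 2M_n/(0.85 f'_c b)) = 21.7 − √(21.7² − 2 × 4720/(0.85 × 4 × 17.5)) = 4.030 in.
A_s = 0.85 f'_c a b / f_y = 0.85 × 4 × 4.030 × 17.5 / 60 = 3.996 in².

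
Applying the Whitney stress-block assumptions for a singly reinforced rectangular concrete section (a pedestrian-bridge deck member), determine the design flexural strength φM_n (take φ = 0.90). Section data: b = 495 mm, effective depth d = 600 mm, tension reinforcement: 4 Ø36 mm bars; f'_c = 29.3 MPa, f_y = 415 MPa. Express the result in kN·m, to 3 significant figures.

φM_n ≈ 808 kN·m

A_s = 4 × 1018 = 4072 mm².
T = A_s f_y = 4072 × 415 = 1689880 N = 1689.88 kN.
From C = T: a = T/(0.85 f'_c b) = 1689880/(0.85 × 29.3 × 495) = 137.08 mm.
M_n = T(d − a/2) = 1689.88 kN × (600 − 68.54) mm = 898.10 kN·m.
φM_n = 0.90 × 898.10 = 808.29 kN·m.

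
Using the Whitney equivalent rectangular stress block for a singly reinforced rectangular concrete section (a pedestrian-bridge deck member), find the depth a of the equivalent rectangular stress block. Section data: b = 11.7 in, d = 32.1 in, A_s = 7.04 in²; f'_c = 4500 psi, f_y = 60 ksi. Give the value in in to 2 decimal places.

T = A_s f_y = 7.04 × 60 = 422.4 kips.
a = T/(0.85 f'_c b) = 422.4/(0.85 × 4.5 × 11.7) = 9.44 in.

a ≈ 9.44 in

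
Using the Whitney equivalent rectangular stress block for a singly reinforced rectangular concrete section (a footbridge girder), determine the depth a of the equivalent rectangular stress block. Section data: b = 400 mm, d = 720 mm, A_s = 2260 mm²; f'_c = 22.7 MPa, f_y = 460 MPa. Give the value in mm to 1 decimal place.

a ≈ 134.7 mm

T = A_s f_y = 2260 × 460 = 1039600 N = 1039.6 kN.
Setting C = 0.85 f'_c a b equal to T: a = 1039600/(0.85 × 22.7 × 400) = 134.7 mm.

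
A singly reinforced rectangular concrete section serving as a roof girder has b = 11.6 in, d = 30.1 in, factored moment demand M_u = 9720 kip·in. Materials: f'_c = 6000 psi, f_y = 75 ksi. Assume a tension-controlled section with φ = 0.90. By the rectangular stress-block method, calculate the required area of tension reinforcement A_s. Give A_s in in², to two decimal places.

A_s ≈ 5.40 in²

M_n = M_u/φ = 9720/0.90 = 10800 kip·in.
From M_n = 0.85 f'_c a b (d − a/2):
a = d − √(d² − 2M_n/(0.85 f'_c b)) = 30.1 − √(30.1² − 2 × 10800/(0.85 × 6 × 11.6)) = 6.843 in.
A_s = 0.85 f'_c a b / f_y = 0.85 × 6 × 6.843 × 11.6 / 75 = 5.398 in².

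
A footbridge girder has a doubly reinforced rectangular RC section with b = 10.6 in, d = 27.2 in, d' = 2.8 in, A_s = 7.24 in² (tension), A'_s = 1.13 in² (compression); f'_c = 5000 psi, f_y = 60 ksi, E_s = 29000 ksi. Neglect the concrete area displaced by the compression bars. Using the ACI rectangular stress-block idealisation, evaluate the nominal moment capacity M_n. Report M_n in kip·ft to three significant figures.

M_n ≈ 845 kip·ft

Assume both steels yield.
a = (A_s − A'_s) f_y/(0.85 f'_c b) = (7.24 − 1.13) × 60/(0.85 × 5 × 10.6) = 8.138 in.
c = a/β₁ = 8.138/0.8 = 10.173 in; ε'_s = 0.003(c − d')/c = 0.0022 ≥ ε_y = 0.0021, so the compression steel yields.
M_n = (A_s − A'_s) f_y (d − a/2) + A'_s f_y (d − d') = 366.6 × (27.2 − 4.069) + 67.8 × (27.2 − 2.8) = 8479.8 + 1654.3 = 10134.1 kip·in = 10134.1/12 = 844.51 kip·ft.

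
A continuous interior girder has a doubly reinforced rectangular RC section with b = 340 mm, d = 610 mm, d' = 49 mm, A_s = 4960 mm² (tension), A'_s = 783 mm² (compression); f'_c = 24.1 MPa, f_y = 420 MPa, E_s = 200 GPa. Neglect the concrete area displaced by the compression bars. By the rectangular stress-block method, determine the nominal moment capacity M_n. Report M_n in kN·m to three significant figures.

M_n ≈ 1030 kN·m

Assume both tension and compression steel yield.
Net tension couple steel: A_s − A'_s = 4177 mm².
a = (A_s − A'_s) f_y / (0.85 f'_c b) = 1754340/(0.85 × 24.1 × 340) = 251.88 mm.
c = a/β₁ = 251.88/0.85 = 296.33 mm; ε'_s = 0.003(c − d')/c = 0.0025 ≥ f_y/E_s = 0.0021, so compression steel does yield.
M_n = (A_s − A'_s) f_y (d − a/2) + A'_s f_y (d − d') = [1754340 × (610 − 125.94) + 328860 × (610 − 49)] × 10⁻⁶ = 849.21 + 184.49 = 1033.70 kN·m.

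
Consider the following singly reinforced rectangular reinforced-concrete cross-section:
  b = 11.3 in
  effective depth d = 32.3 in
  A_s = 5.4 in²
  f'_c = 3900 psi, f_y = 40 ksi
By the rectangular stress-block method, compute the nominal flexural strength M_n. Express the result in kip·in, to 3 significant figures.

M_n ≈ 6350 kip·in

T = A_s f_y = 5.4 × 40 = 216 kips.
a = T/(0.85 f'_c b) = 216/(0.85 × 3.9 × 11.3) = 5.766 in.
M_n = T(d − a/2) = 216 × (32.3 − 2.883) = 6354.1 kip·in.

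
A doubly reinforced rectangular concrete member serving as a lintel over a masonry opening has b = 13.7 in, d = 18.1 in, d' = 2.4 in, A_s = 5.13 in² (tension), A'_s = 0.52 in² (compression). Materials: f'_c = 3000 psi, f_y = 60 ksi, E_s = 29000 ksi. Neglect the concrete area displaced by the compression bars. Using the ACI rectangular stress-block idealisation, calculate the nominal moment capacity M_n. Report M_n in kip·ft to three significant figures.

Assume both steels yield.
a = (A_s − A'_s) f_y/(0.85 f'_c b) = (5.13 − 0.52) × 60/(0.85 × 3 × 13.7) = 7.918 in.
c = a/β₁ = 7.918/0.85 = 9.315 in; ε'_s = 0.003(c − d')/c = 0.0022 ≥ ε_y = 0.0021, so the compression steel yields.
M_n = (A_s − A'_s) f_y (d − a/2) + A'_s f_y (d − d') = 276.6 × (18.1 − 3.959) + 31.2 × (18.1 − 2.4) = 3911.4 + 489.8 = 4401.2 kip·in = 4401.2/12 = 366.77 kip·ft.

M_n ≈ 367 kip·ft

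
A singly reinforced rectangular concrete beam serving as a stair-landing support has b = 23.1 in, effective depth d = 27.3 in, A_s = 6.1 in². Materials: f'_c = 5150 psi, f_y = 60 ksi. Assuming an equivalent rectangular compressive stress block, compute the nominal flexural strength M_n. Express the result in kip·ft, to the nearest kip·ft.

T = A_s f_y = 6.1 × 60 = 366 kips.
a = T/(0.85 f'_c b) = 366/(0.85 × 5.15 × 23.1) = 3.619 in.
M_n = T(d − a/2) = 366 × (27.3 − 1.8095) = 9329.5 kip·in = 9329.5/12 = 777.46 kip·ft.

M_n ≈ 777 kip·ft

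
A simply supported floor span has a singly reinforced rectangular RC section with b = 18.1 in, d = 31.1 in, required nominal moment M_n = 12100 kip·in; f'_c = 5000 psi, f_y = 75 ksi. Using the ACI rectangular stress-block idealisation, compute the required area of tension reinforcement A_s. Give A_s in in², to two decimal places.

From M_n = 0.85 f'_c a b (d − a/2):
a = d − √(d² − 2M_n/(0.85 f'_c b)) = 31.1 − √(31.1² − 2 × 12100/(0.85 × 5 × 18.1)) = 5.554 in.
A_s = 0.85 f'_c a b / f_y = 0.85 × 5 × 5.554 × 18.1 / 75 = 5.697 in².

A_s ≈ 5.70 in²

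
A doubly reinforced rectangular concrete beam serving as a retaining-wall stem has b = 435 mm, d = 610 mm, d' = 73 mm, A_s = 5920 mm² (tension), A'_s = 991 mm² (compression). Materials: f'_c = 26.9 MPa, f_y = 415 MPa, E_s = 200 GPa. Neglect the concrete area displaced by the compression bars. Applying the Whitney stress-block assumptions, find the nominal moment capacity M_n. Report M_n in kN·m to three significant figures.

Assume both tension and compression steel yield.
Net tension couple steel: A_s − A'_s = 4929 mm².
a = (A_s − A'_s) f_y / (0.85 f'_c b) = 2045535/(0.85 × 26.9 × 435) = 205.66 mm.
c = a/β₁ = 205.66/0.85 = 241.95 mm; ε'_s = 0.003(c − d')/c = 0.0021 ≥ f_y/E_s = 0.0021, so compression steel does yield.
M_n = (A_s − A'_s) f_y (d − a/2) + A'_s f_y (d − d') = [2045535 × (610 − 102.83) + 411265 × (610 − 73)] × 10⁻⁶ = 1037.43 + 220.85 = 1258.28 kN·m.

M_n ≈ 1260 kN·m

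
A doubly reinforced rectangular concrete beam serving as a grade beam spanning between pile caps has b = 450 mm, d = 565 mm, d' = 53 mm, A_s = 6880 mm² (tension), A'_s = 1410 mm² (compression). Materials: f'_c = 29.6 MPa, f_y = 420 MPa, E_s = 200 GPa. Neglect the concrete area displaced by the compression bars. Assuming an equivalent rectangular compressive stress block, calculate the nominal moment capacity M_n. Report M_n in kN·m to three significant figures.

M_n ≈ 1370 kN·m

Assume both tension and compression steel yield.
Net tension couple steel: A_s − A'_s = 5470 mm².
a = (A_s − A'_s) f_y / (0.85 f'_c b) = 2297400/(0.85 × 29.6 × 450) = 202.91 mm.
c = a/β₁ = 202.91/0.839 = 241.85 mm; ε'_s = 0.003(c − d')/c = 0.0023 ≥ f_y/E_s = 0.0021, so compression steel does yield.
M_n = (A_s − A'_s) f_y (d − a/2) + A'_s f_y (d − d') = [2297400 × (565 − 101.455) + 592200 × (565 − 53)] × 10⁻⁶ = 1064.95 + 303.21 = 1368.16 kN·m.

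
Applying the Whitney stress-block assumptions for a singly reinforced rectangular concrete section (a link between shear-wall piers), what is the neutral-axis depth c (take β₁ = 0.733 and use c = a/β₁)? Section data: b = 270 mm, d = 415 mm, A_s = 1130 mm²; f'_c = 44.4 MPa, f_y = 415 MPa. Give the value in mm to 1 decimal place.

T = A_s f_y = 1130 × 415 = 468950 N = 468.95 kN.
Setting C = 0.85 f'_c a b equal to T: a = 468950/(0.85 × 44.4 × 270) = 46.022 mm.
With β₁ = 0.733, c = a/β₁ = 46.022/0.733 = 62.8 mm.

c ≈ 62.8 mm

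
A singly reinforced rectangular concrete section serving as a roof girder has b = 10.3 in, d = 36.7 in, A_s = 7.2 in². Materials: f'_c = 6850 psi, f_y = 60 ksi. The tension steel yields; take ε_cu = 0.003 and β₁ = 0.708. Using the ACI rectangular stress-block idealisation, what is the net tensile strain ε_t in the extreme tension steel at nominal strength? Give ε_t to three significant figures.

ε_t ≈ 0.00782

a = A_s f_y/(0.85 f'_c b) = 7.203 in.
β₁ = 0.708, so c = a/β₁ = 7.203/0.708 = 10.174 in.
From the linear strain diagram with ε_cu = 0.003: ε_t = 0.003 (d − c)/c = 0.003 × (36.7 − 10.174)/10.174 = 0.00782.
Since ε_t ≥ 0.005, the section is tension-controlled.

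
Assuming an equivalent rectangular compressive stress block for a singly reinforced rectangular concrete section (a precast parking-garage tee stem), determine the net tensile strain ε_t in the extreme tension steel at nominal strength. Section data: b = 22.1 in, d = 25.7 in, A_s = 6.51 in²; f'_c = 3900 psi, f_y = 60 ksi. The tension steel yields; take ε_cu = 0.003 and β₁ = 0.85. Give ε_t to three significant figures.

ε_t ≈ 0.00929

a = A_s f_y/(0.85 f'_c b) = 5.332 in.
β₁ = 0.85, so c = a/β₁ = 5.332/0.85 = 6.273 in.
From the linear strain diagram with ε_cu = 0.003: ε_t = 0.003 (d − c)/c = 0.003 × (25.7 − 6.273)/6.273 = 0.00929.
Since ε_t ≥ 0.005, the section is tension-controlled.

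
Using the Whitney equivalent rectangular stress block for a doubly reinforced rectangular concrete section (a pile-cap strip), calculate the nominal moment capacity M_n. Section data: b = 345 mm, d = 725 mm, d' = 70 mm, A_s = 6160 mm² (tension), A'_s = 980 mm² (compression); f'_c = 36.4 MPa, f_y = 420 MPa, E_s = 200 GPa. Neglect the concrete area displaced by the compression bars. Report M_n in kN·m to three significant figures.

Assume both tension and compression steel yield.
Net tension couple steel: A_s − A'_s = 5180 mm².
a = (A_s − A'_s) f_y / (0.85 f'_c b) = 2175600/(0.85 × 36.4 × 345) = 203.82 mm.
c = a/β₁ = 203.82/0.79 = 258.00 mm; ε'_s = 0.003(c − d')/c = 0.0022 ≥ f_y/E_s = 0.0021, so compression steel does yield.
M_n = (A_s − A'_s) f_y (d − a/2) + A'_s f_y (d − d') = [2175600 × (725 − 101.91) + 411600 × (725 − 70)] × 10⁻⁶ = 1355.59 + 269.60 = 1625.19 kN·m.

M_n ≈ 1630 kN·m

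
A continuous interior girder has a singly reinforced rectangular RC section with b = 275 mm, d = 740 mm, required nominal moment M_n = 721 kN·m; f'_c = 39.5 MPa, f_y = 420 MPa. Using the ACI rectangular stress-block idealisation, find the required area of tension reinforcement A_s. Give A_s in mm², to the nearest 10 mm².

A_s ≈ 2510 mm²

With M_n = 0.85 f'_c a b (d − a/2), solve the quadratic for a:
a = d − √(d² − 2M_n/(0.85 f'_c b)) = 740 − √(740² − 2 × 721×10⁶/(0.85 × 39.5 × 275)) = 114.36 mm.
A_s = 0.85 f'_c a b / f_y = 0.85 × 39.5 × 114.36 × 275 / 420 = 2514.0 mm².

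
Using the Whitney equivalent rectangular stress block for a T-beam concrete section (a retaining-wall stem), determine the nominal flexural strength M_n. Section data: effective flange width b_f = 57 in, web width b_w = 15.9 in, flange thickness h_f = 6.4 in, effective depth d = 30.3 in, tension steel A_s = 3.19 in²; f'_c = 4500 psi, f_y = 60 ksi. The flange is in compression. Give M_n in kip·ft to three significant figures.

Tension: T = A_s f_y = 3.19 × 60 = 191.4 kips.
Try a within the flange: a = T/(0.85 f'_c b_f) = 191.4/(0.85 × 4.5 × 57) = 0.878 in.
Since a = 0.878 ≤ h_f = 6.4 in, the stress block lies entirely in the flange; analyse as a rectangular beam of width b_f.
M_n = T(d − a/2) = 191.4 × (30.3 − 0.439) = 5715.4 kip·in.
M_n = 5715.4/12 = 476.28 kip·ft.

M_n ≈ 476 kip·ft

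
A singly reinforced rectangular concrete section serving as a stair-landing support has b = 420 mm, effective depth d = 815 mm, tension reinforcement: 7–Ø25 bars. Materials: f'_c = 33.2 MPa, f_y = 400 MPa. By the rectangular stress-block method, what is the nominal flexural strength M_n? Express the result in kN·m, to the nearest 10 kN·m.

A_s = 7 × 491 = 3437 mm².
T = A_s f_y = 3437 × 400 = 1374800 N = 1374.8 kN.
From C = T: a = T/(0.85 f'_c b) = 1374800/(0.85 × 33.2 × 420) = 115.99 mm.
M_n = T(d − a/2) = 1374.8 kN × (815 − 57.995) mm = 1040.73 kN·m.

M_n ≈ 1040 kN·m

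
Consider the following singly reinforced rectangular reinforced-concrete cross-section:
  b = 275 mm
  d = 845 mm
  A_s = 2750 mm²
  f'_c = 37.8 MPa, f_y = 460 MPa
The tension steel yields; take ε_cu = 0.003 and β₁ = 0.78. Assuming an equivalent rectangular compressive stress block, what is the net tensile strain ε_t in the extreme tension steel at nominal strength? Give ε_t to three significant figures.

a = A_s f_y/(0.85 f'_c b) = 143.17 mm.
β₁ = 0.78, so c = a/β₁ = 143.17/0.78 = 183.55 mm.
From the linear strain diagram with ε_cu = 0.003: ε_t = 0.003 (d − c)/c = 0.003 × (845 − 183.55)/183.55 = 0.0108.
Since ε_t ≥ 0.005, the section is tension-controlled.

ε_t ≈ 0.0108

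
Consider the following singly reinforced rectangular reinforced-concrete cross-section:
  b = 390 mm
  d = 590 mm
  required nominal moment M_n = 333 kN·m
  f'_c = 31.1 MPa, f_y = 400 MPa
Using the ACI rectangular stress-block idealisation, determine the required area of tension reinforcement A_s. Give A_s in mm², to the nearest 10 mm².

With M_n = 0.85 f'_c a b (d − a/2), solve the quadratic for a:
a = d − √(d² − 2M_n/(0.85 f'_c b)) = 590 − √(590² − 2 × 333×10⁶/(0.85 × 31.1 × 390)) = 57.55 mm.
A_s = 0.85 f'_c a b / f_y = 0.85 × 31.1 × 57.55 × 390 / 400 = 1483.3 mm².

A_s ≈ 1480 mm²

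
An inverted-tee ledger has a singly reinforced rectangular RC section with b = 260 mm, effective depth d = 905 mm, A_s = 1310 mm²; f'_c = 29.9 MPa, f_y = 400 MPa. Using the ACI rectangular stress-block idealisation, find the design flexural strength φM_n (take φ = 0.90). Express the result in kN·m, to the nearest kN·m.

φM_n ≈ 408 kN·m

T = A_s f_y = 1310 × 400 = 524000 N = 524 kN.
From C = T: a = T/(0.85 f'_c b) = 524000/(0.85 × 29.9 × 260) = 79.30 mm.
M_n = T(d − a/2) = 524 kN × (905 − 39.65) mm = 453.44 kN·m.
φM_n = 0.90 × 453.44 = 408.10 kN·m.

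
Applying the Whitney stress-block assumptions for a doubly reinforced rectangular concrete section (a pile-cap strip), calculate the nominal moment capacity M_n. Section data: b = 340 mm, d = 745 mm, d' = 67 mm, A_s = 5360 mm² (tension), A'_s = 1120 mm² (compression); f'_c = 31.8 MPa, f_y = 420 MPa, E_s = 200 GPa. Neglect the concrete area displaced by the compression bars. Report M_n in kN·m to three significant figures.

Assume both tension and compression steel yield.
Net tension couple steel: A_s − A'_s = 4240 mm².
a = (A_s − A'_s) f_y / (0.85 f'_c b) = 1780800/(0.85 × 31.8 × 340) = 193.77 mm.
c = a/β₁ = 193.77/0.823 = 235.44 mm; ε'_s = 0.003(c − d')/c = 0.0021 ≥ f_y/E_s = 0.0021, so compression steel does yield.
M_n = (A_s − A'_s) f_y (d − a/2) + A'_s f_y (d − d') = [1780800 × (745 − 96.885) + 470400 × (745 − 67)] × 10⁻⁶ = 1154.16 + 318.93 = 1473.09 kN·m.

M_n ≈ 1470 kN·m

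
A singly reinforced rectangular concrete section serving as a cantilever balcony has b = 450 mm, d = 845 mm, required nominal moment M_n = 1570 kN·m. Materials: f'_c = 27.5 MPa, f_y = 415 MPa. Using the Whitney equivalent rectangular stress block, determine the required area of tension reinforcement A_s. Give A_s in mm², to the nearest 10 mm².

A_s ≈ 5080 mm²

With M_n = 0.85 f'_c a b (d − a/2), solve the quadratic for a:
a = d − √(d² − 2M_n/(0.85 f'_c b)) = 845 − √(845² − 2 × 1570×10⁶/(0.85 × 27.5 × 450)) = 200.40 mm.
A_s = 0.85 f'_c a b / f_y = 0.85 × 27.5 × 200.40 × 450 / 415 = 5079.4 mm².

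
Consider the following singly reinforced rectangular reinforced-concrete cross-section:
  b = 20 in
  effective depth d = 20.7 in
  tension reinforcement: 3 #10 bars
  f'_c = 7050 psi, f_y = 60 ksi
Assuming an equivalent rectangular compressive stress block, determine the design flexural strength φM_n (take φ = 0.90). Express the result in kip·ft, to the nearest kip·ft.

A_s = 3 × 1.27 = 3.81 in².
T = A_s f_y = 3.81 × 60 = 228.6 kips.
a = T/(0.85 f'_c b) = 228.6/(0.85 × 7.05 × 20) = 1.907 in.
M_n = T(d − a/2) = 228.6 × (20.7 − 0.9535) = 4514.0 kip·in = 4514.0/12 = 376.17 kip·ft.
φM_n = 0.90 × 376.17 = 338.55 kip·ft.

φM_n ≈ 339 kip·ft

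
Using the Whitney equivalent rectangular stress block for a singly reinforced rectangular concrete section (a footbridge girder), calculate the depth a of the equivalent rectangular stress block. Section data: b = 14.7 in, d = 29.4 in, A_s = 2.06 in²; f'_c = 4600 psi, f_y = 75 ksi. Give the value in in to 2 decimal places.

a ≈ 2.69 in

T = A_s f_y = 2.06 × 75 = 154.5 kips.
a = T/(0.85 f'_c b) = 154.5/(0.85 × 4.6 × 14.7) = 2.69 in.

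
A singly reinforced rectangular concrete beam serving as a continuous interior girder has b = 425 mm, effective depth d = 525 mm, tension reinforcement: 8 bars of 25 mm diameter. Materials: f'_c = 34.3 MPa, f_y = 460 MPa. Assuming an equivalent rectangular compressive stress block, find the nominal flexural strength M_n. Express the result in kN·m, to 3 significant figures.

A_s = 8 × 491 = 3928 mm².
T = A_s f_y = 3928 × 460 = 1806880 N = 1806.88 kN.
From C = T: a = T/(0.85 f'_c b) = 1806880/(0.85 × 34.3 × 425) = 145.82 mm.
M_n = T(d − a/2) = 1806.88 kN × (525 − 72.91) mm = 816.87 kN·m.

M_n ≈ 817 kN·m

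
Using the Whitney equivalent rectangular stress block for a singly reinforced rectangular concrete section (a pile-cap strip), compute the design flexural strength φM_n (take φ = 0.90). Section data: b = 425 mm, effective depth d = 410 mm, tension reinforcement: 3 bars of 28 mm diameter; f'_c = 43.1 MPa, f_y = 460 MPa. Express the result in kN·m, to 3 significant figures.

φM_n ≈ 293 kN·m

A_s = 3 × 616 = 1848 mm².
T = A_s f_y = 1848 × 460 = 850080 N = 850.08 kN.
From C = T: a = T/(0.85 f'_c b) = 850080/(0.85 × 43.1 × 425) = 54.60 mm.
M_n = T(d − a/2) = 850.08 kN × (410 − 27.3) mm = 325.33 kN·m.
φM_n = 0.90 × 325.33 = 292.80 kN·m.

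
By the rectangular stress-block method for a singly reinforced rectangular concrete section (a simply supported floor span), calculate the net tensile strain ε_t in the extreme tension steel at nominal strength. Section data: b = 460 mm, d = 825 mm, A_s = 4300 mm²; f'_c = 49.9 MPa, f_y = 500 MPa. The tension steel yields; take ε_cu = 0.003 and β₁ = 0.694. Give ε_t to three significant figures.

a = A_s f_y/(0.85 f'_c b) = 110.19 mm.
β₁ = 0.694, so c = a/β₁ = 110.19/0.694 = 158.78 mm.
From the linear strain diagram with ε_cu = 0.003: ε_t = 0.003 (d − c)/c = 0.003 × (825 − 158.78)/158.78 = 0.0126.
Since ε_t ≥ 0.005, the section is tension-controlled.

ε_t ≈ 0.0126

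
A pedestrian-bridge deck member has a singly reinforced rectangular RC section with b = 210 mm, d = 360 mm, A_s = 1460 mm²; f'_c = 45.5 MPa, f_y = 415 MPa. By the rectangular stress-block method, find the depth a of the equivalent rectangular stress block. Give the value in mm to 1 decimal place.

a ≈ 74.6 mm

T = A_s f_y = 1460 × 415 = 605900 N = 605.9 kN.
Setting C = 0.85 f'_c a b equal to T: a = 605900/(0.85 × 45.5 × 210) = 74.6 mm.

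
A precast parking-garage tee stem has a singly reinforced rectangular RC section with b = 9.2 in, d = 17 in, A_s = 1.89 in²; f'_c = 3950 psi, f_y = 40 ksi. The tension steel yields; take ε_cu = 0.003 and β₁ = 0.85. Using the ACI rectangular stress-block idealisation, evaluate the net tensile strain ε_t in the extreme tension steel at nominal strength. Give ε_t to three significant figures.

ε_t ≈ 0.0147

a = A_s f_y/(0.85 f'_c b) = 2.447 in.
β₁ = 0.85, so c = a/β₁ = 2.447/0.85 = 2.879 in.
From the linear strain diagram with ε_cu = 0.003: ε_t = 0.003 (d − c)/c = 0.003 × (17 − 2.879)/2.879 = 0.0147.
Since ε_t ≥ 0.005, the section is tension-controlled.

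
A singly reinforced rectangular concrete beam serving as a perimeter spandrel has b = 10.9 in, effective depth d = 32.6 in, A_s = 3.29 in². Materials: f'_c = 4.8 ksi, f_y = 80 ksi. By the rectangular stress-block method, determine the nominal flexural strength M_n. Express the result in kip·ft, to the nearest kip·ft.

T = A_s f_y = 3.29 × 80 = 263.2 kips.
a = T/(0.85 f'_c b) = 263.2/(0.85 × 4.8 × 10.9) = 5.918 in.
M_n = T(d − a/2) = 263.2 × (32.6 − 2.959) = 7801.5 kip·in = 7801.5/12 = 650.13 kip·ft.

M_n ≈ 650 kip·ft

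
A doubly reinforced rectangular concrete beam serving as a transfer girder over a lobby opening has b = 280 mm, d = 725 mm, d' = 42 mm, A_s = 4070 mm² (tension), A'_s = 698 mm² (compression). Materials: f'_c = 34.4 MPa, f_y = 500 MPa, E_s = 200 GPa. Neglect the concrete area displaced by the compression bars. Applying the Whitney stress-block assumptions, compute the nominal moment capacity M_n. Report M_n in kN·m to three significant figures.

M_n ≈ 1290 kN·m

Assume both tension and compression steel yield.
Net tension couple steel: A_s − A'_s = 3372 mm².
a = (A_s − A'_s) f_y / (0.85 f'_c b) = 1686000/(0.85 × 34.4 × 280) = 205.93 mm.
c = a/β₁ = 205.93/0.804 = 256.13 mm; ε'_s = 0.003(c − d')/c = 0.0025 ≥ f_y/E_s = 0.0025, so compression steel does yield.
M_n = (A_s − A'_s) f_y (d − a/2) + A'_s f_y (d − d') = [1686000 × (725 − 102.965) + 349000 × (725 − 42)] × 10⁻⁶ = 1048.75 + 238.37 = 1287.12 kN·m.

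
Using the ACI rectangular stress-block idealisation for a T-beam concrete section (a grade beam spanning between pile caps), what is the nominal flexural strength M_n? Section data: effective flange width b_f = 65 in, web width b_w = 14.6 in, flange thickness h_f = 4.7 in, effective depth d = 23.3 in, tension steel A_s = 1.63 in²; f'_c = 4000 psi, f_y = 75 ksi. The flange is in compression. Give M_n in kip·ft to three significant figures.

M_n ≈ 235 kip·ft

Tension: T = A_s f_y = 1.63 × 75 = 122.25 kips.
Try a within the flange: a = T/(0.85 f'_c b_f) = 122.25/(0.85 × 4 × 65) = 0.553 in.
Since a = 0.553 ≤ h_f = 4.7 in, the stress block lies entirely in the flange; analyse as a rectangular beam of width b_f.
M_n = T(d − a/2) = 122.25 × (23.3 − 0.2765) = 2814.6 kip·in.
M_n = 2814.6/12 = 234.55 kip·ft.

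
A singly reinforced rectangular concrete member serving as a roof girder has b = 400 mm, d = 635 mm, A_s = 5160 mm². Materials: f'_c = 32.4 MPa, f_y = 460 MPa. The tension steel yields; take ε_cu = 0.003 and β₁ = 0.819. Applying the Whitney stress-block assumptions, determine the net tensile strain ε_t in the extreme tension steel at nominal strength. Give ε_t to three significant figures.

ε_t ≈ 0.00424

a = A_s f_y/(0.85 f'_c b) = 215.47 mm.
β₁ = 0.819, so c = a/β₁ = 215.47/0.819 = 263.09 mm.
From the linear strain diagram with ε_cu = 0.003: ε_t = 0.003 (d − c)/c = 0.003 × (635 − 263.09)/263.09 = 0.00424.
ε_t is between 0.004 and 0.005 — transition zone.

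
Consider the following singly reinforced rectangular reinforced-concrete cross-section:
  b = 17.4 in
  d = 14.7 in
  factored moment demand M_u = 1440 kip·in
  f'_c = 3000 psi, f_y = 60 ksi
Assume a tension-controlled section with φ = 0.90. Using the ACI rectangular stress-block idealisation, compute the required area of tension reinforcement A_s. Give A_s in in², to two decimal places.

A_s ≈ 2.00 in²

M_n = M_u/φ = 1440/0.90 = 1600 kip·in.
From M_n = 0.85 f'_c a b (d − a/2):
a = d − √(d² − 2M_n/(0.85 f'_c b)) = 14.7 − √(14.7² − 2 × 1600/(0.85 × 3 × 17.4)) = 2.701 in.
A_s = 0.85 f'_c a b / f_y = 0.85 × 3 × 2.701 × 17.4 / 60 = 1.997 in².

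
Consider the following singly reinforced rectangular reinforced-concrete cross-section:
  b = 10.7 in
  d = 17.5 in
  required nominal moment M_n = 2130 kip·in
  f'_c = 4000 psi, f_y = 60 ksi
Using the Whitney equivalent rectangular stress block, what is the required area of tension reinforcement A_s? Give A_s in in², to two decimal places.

From M_n = 0.85 f'_c a b (d − a/2):
a = d − √(d² − 2M_n/(0.85 f'_c b)) = 17.5 − √(17.5² − 2 × 2130/(0.85 × 4 × 10.7)) = 3.747 in.
A_s = 0.85 f'_c a b / f_y = 0.85 × 4 × 3.747 × 10.7 / 60 = 2.272 in².

A_s ≈ 2.27 in²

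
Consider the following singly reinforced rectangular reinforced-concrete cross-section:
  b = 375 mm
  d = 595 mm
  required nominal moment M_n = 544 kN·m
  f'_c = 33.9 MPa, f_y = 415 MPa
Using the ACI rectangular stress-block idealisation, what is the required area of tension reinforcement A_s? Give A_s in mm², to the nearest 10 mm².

With M_n = 0.85 f'_c a b (d − a/2), solve the quadratic for a:
a = d − √(d² − 2M_n/(0.85 f'_c b)) = 595 − √(595² − 2 × 544×10⁶/(0.85 × 33.9 × 375)) = 91.67 mm.
A_s = 0.85 f'_c a b / f_y = 0.85 × 33.9 × 91.67 × 375 / 415 = 2386.9 mm².

A_s ≈ 2390 mm²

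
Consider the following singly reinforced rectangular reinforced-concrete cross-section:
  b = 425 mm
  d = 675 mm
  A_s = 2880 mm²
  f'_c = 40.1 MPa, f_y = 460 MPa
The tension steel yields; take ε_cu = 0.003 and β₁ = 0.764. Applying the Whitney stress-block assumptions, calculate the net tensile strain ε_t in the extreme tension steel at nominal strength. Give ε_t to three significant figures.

a = A_s f_y/(0.85 f'_c b) = 91.45 mm.
β₁ = 0.764, so c = a/β₁ = 91.45/0.764 = 119.70 mm.
From the linear strain diagram with ε_cu = 0.003: ε_t = 0.003 (d − c)/c = 0.003 × (675 − 119.70)/119.70 = 0.0139.
Since ε_t ≥ 0.005, the section is tension-controlled.

ε_t ≈ 0.0139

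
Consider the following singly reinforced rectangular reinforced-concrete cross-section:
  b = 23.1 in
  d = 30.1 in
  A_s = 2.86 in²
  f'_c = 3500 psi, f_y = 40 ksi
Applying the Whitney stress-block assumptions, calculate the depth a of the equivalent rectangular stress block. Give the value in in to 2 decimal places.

a ≈ 1.66 in

T = A_s f_y = 2.86 × 40 = 114.4 kips.
a = T/(0.85 f'_c b) = 114.4/(0.85 × 3.5 × 23.1) = 1.66 in.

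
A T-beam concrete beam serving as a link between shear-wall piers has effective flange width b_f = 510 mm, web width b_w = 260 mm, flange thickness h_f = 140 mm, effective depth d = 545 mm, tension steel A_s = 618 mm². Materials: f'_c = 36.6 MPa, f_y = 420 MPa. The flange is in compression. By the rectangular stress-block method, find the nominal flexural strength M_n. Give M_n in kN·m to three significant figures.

Tension: T = A_s f_y = 618 × 420 = 259560 N.
Try a within the flange: a = T/(0.85 f'_c b_f) = 259560/(0.85 × 36.6 × 510) = 16.36 mm.
Since a = 16.36 ≤ h_f = 140 mm, the stress block lies entirely in the flange; analyse as a rectangular beam of width b_f.
M_n = T(d − a/2) = 259560 × (545 − 8.18) = 139.34 × 10⁶ N·mm.
M_n = 139.34 kN·m.

M_n ≈ 139 kN·m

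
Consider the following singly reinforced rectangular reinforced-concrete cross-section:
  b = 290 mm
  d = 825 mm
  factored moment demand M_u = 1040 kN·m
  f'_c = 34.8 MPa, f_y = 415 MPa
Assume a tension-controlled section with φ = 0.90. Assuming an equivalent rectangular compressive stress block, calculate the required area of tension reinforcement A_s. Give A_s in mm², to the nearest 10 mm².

M_n = M_u/φ = 1040/0.90 = 1155.56 kN·m.
With M_n = 0.85 f'_c a b (d − a/2), solve the quadratic for a:
a = d − √(d² − 2M_n/(0.85 f'_c b)) = 825 − √(825² − 2 × 1155.56×10⁶/(0.85 × 34.8 × 290)) = 183.75 mm.
A_s = 0.85 f'_c a b / f_y = 0.85 × 34.8 × 183.75 × 290 / 415 = 3798.2 mm².

A_s ≈ 3800 mm²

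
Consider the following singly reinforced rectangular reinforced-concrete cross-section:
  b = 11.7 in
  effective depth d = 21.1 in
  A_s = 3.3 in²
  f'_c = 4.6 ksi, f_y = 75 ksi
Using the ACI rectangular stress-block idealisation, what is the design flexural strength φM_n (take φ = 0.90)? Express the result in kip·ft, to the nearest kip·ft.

T = A_s f_y = 3.3 × 75 = 247.5 kips.
a = T/(0.85 f'_c b) = 247.5/(0.85 × 4.6 × 11.7) = 5.410 in.
M_n = T(d − a/2) = 247.5 × (21.1 − 2.705) = 4552.8 kip·in = 4552.8/12 = 379.40 kip·ft.
φM_n = 0.90 × 379.40 = 341.46 kip·ft.

φM_n ≈ 341 kip·ft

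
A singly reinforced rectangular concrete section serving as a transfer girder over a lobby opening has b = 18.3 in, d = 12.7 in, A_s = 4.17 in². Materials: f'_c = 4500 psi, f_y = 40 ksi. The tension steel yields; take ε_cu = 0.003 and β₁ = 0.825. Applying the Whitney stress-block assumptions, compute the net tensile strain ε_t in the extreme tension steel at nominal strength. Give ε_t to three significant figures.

ε_t ≈ 0.0102

a = A_s f_y/(0.85 f'_c b) = 2.383 in.
β₁ = 0.825, so c = a/β₁ = 2.383/0.825 = 2.888 in.
From the linear strain diagram with ε_cu = 0.003: ε_t = 0.003 (d − c)/c = 0.003 × (12.7 − 2.888)/2.888 = 0.0102.
Since ε_t ≥ 0.005, the section is tension-controlled.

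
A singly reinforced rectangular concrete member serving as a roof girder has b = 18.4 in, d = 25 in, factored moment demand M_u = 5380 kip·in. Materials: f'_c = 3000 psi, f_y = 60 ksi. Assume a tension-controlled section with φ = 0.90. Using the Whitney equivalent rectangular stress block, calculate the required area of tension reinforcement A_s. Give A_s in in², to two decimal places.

A_s ≈ 4.50 in²

M_n = M_u/φ = 5380/0.90 = 5977.78 kip·in.
From M_n = 0.85 f'_c a b (d − a/2):
a = d − √(d² − 2M_n/(0.85 f'_c b)) = 25 − √(25² − 2 × 5977.78/(0.85 × 3 × 18.4)) = 5.760 in.
A_s = 0.85 f'_c a b / f_y = 0.85 × 3 × 5.760 × 18.4 / 60 = 4.504 in².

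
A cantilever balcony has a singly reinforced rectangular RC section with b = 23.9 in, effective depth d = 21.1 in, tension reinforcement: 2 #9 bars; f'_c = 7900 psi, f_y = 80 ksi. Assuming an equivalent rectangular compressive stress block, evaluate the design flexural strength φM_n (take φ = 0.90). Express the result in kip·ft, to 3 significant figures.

A_s = 2 × 1 = 2 in².
T = A_s f_y = 2 × 80 = 160 kips.
a = T/(0.85 f'_c b) = 160/(0.85 × 7.9 × 23.9) = 0.997 in.
M_n = T(d − a/2) = 160 × (21.1 − 0.4985) = 3296.2 kip·in = 3296.2/12 = 274.68 kip·ft.
φM_n = 0.90 × 274.68 = 247.21 kip·ft.

φM_n ≈ 247 kip·ft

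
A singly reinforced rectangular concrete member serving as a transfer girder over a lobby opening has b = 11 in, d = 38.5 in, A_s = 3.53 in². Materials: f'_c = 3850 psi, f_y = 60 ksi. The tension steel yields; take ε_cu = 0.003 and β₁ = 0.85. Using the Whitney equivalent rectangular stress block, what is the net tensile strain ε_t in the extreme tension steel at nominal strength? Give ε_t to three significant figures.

ε_t ≈ 0.0137

a = A_s f_y/(0.85 f'_c b) = 5.884 in.
β₁ = 0.85, so c = a/β₁ = 5.884/0.85 = 6.922 in.
From the linear strain diagram with ε_cu = 0.003: ε_t = 0.003 (d − c)/c = 0.003 × (38.5 − 6.922)/6.922 = 0.0137.
Since ε_t ≥ 0.005, the section is tension-controlled.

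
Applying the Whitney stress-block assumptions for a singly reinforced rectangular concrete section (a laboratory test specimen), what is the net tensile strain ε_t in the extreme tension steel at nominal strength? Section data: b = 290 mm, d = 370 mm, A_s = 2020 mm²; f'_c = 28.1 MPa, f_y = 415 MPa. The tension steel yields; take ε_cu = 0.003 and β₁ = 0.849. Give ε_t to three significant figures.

ε_t ≈ 0.00479

a = A_s f_y/(0.85 f'_c b) = 121.03 mm.
β₁ = 0.849, so c = a/β₁ = 121.03/0.849 = 142.56 mm.
From the linear strain diagram with ε_cu = 0.003: ε_t = 0.003 (d − c)/c = 0.003 × (370 − 142.56)/142.56 = 0.00479.
ε_t is between 0.004 and 0.005 — transition zone.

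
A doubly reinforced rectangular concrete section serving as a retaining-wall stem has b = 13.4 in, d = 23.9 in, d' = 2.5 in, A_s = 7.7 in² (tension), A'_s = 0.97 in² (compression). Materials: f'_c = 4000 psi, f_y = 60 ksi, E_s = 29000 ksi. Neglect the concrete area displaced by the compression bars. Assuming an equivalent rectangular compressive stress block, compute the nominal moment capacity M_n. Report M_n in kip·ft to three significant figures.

M_n ≈ 759 kip·ft

Assume both steels yield.
a = (A_s − A'_s) f_y/(0.85 f'_c b) = (7.7 − 0.97) × 60/(0.85 × 4 × 13.4) = 8.863 in.
c = a/β₁ = 8.863/0.85 = 10.427 in; ε'_s = 0.003(c − d')/c = 0.0023 ≥ ε_y = 0.0021, so the compression steel yields.
M_n = (A_s − A'_s) f_y (d − a/2) + A'_s f_y (d − d') = 403.8 × (23.9 − 4.4315) + 58.2 × (23.9 − 2.5) = 7861.4 + 1245.5 = 9106.9 kip·in = 9106.9/12 = 758.91 kip·ft.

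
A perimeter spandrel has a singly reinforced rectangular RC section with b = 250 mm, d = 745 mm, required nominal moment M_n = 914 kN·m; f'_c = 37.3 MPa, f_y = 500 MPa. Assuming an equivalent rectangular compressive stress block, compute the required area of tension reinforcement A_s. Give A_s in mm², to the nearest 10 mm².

With M_n = 0.85 f'_c a b (d − a/2), solve the quadratic for a:
a = d − √(d² − 2M_n/(0.85 f'_c b)) = 745 − √(745² − 2 × 914×10⁶/(0.85 × 37.3 × 250)) = 175.44 mm.
A_s = 0.85 f'_c a b / f_y = 0.85 × 37.3 × 175.44 × 250 / 500 = 2781.2 mm².

A_s ≈ 2780 mm²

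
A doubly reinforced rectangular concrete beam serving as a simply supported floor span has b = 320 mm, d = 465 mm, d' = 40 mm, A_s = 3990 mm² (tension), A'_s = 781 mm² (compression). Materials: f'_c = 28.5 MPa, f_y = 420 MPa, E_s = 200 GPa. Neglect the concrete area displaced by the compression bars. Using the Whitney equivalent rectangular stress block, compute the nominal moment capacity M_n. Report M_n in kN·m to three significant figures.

Assume both tension and compression steel yield.
Net tension couple steel: A_s − A'_s = 3209 mm².
a = (A_s − A'_s) f_y / (0.85 f'_c b) = 1347780/(0.85 × 28.5 × 320) = 173.86 mm.
c = a/β₁ = 173.86/0.846 = 205.51 mm; ε'_s = 0.003(c − d')/c = 0.0024 ≥ f_y/E_s = 0.0021, so compression steel does yield.
M_n = (A_s − A'_s) f_y (d − a/2) + A'_s f_y (d − d') = [1347780 × (465 − 86.93) + 328020 × (465 − 40)] × 10⁻⁶ = 509.56 + 139.41 = 648.97 kN·m.

M_n ≈ 649 kN·m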